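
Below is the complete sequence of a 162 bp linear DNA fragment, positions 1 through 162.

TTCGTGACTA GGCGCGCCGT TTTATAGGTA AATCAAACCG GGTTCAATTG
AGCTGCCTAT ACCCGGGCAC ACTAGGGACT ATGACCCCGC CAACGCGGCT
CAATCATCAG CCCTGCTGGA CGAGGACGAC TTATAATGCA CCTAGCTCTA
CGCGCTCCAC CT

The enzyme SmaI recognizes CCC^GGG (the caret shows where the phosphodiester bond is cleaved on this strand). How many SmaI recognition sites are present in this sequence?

1

CCCGGG occurs starting at position 62.
SmaI cuts at 1 site.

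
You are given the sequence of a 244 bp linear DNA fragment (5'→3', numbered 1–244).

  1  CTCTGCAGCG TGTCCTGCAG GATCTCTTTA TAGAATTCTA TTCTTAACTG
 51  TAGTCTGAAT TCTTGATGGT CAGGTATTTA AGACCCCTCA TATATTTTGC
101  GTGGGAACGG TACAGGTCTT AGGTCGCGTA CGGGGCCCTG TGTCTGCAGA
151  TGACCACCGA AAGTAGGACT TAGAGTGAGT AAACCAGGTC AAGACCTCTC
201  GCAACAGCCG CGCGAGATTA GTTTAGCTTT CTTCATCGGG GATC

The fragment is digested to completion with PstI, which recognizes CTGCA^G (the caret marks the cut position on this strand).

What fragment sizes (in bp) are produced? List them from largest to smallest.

129, 96, 12, 7 bp

PstI sites (CTGCAG) start at positions 3, 15, 144.
PstI cuts after base 5 of each site (before the last base), so after positions 7, 19, 148.
Linear molecule, 3 cuts → 4 fragments:
  1–7 → 7 bp
  8–19 → 12 bp
  20–148 → 129 bp
  149–244 → 96 bp
Sorted largest to smallest: 129, 96, 12, 7 bp.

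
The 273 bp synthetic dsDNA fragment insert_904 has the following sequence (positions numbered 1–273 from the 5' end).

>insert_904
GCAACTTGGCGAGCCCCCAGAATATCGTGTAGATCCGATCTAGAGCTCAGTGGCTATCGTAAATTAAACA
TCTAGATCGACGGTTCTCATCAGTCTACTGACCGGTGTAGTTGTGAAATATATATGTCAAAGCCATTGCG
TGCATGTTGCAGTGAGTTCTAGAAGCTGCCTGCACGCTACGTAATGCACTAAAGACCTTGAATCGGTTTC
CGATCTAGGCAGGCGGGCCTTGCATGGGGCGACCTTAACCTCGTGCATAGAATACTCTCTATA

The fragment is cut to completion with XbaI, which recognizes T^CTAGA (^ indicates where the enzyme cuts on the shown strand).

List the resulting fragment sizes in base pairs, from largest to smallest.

XbaI sites (TCTAGA) start at positions 39, 71, 158.
XbaI cuts after the first base of each site, so after positions 39, 71, 158.
Linear molecule, 3 cuts → 4 fragments:
  1–39 → 39 bp
  40–71 → 32 bp
  72–158 → 87 bp
  159–273 → 115 bp
Sorted largest to smallest: 115, 87, 39, 32 bp.

115, 87, 39, 32 bp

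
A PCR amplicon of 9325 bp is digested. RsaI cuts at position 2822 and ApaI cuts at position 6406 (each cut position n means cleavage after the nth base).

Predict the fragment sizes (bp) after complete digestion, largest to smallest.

3584, 2919, 2822 bp

Combined cut positions (sorted): 2822, 6406.
Linear molecule, 2 cuts → 3 fragments:
  2822 − 0 = 2822 bp
  6406 − 2822 = 3584 bp
  9325 − 6406 = 2919 bp
Sorted largest to smallest: 3584, 2919, 2822 bp.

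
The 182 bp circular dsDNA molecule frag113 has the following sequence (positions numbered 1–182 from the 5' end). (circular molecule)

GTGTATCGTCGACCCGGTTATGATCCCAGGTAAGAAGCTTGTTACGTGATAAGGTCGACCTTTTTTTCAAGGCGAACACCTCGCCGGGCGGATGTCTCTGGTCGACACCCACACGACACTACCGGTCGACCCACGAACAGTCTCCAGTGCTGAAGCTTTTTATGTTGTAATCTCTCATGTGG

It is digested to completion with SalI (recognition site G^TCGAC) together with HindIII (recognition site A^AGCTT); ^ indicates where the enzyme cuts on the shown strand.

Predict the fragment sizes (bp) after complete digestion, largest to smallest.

47, 37, 28, 27, 24, 19 bp

SalI sites (GTCGAC) start at positions 8, 54, 101, 125.
SalI cuts after the first base of each site, so after positions 8, 54, 101, 125.
HindIII sites (AAGCTT) start at positions 35, 153.
HindIII cuts after the first base of each site, so after positions 35, 153.
Combined cut positions: 8, 35, 54, 101, 125, 153.
Circular molecule, 6 cuts → 6 fragments:
  9–35 → 27 bp
  36–54 → 19 bp
  55–101 → 47 bp
  102–125 → 24 bp
  126–153 → 28 bp
  154–182 then 1–8 → 29 + 8 = 37 bp
Sorted largest to smallest: 47, 37, 28, 27, 24, 19 bp.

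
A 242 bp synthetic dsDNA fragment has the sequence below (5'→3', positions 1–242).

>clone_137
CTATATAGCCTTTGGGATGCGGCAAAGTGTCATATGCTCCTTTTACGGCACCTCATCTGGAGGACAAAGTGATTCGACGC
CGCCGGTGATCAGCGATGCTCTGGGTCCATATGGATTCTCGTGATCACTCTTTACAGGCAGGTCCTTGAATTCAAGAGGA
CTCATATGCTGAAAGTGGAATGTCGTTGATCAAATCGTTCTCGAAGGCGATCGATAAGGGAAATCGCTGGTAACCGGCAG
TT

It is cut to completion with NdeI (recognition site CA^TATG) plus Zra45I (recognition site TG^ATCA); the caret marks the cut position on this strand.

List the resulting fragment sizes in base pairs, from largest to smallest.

56, 54, 41, 32, 24, 21, 14 bp

NdeI sites (CATATG) start at positions 31, 108, 163.
NdeI cuts after base 2 of each site, so after positions 32, 109, 164.
Zra45I sites (TGATCA) start at positions 87, 122, 187.
Zra45I cuts after base 2 of each site, so after positions 88, 123, 188.
Combined cut positions: 32, 88, 109, 123, 164, 188.
Linear molecule, 6 cuts → 7 fragments:
  1–32 → 32 bp
  33–88 → 56 bp
  89–109 → 21 bp
  110–123 → 14 bp
  124–164 → 41 bp
  165–188 → 24 bp
  189–242 → 54 bp
Sorted largest to smallest: 56, 54, 41, 32, 24, 21, 14 bp.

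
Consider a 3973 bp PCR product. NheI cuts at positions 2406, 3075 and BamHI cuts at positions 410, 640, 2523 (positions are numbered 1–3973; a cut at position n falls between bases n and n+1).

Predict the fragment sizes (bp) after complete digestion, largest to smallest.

1766, 898, 552, 410, 230, 117 bp

Combined cut positions (sorted): 410, 640, 2406, 2523, 3075.
Linear molecule, 5 cuts → 6 fragments:
  410 − 0 = 410 bp
  640 − 410 = 230 bp
  2406 − 640 = 1766 bp
  2523 − 2406 = 117 bp
  3075 − 2523 = 552 bp
  3973 − 3075 = 898 bp
Sorted largest to smallest: 1766, 898, 552, 410, 230, 117 bp.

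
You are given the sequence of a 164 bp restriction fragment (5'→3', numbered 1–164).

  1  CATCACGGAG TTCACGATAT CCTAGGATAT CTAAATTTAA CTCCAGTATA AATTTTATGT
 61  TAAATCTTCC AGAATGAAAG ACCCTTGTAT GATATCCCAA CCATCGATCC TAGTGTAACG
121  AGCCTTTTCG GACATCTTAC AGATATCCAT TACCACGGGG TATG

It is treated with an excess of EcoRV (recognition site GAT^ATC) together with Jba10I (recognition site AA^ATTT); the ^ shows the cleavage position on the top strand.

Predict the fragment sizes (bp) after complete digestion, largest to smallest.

EcoRV sites (GATATC) start at positions 16, 26, 91, 142.
EcoRV cuts after base 3 of each site, so after positions 18, 28, 93, 144.
Jba10I sites (AAATTT) start at positions 33, 50.
Jba10I cuts after base 2 of each site, so after positions 34, 51.
Combined cut positions: 18, 28, 34, 51, 93, 144.
Linear molecule, 6 cuts → 7 fragments:
  1–18 → 18 bp
  19–28 → 10 bp
  29–34 → 6 bp
  35–51 → 17 bp
  52–93 → 42 bp
  94–144 → 51 bp
  145–164 → 20 bp
Sorted largest to smallest: 51, 42, 20, 18, 17, 10, 6 bp.

51, 42, 20, 18, 17, 10, 6 bp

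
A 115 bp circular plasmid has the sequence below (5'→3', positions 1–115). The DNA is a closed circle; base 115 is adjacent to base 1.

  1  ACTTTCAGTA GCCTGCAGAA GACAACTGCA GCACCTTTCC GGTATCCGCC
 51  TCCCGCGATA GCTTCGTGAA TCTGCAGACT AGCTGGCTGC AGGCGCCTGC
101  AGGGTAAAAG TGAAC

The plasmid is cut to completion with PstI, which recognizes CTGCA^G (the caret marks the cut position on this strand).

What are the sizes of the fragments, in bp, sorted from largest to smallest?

46, 31, 15, 13, 10 bp

PstI sites (CTGCAG) start at positions 13, 26, 72, 87, 97.
PstI cuts after base 5 of each site (before the last base), so after positions 17, 30, 76, 91, 101.
Circular molecule, 5 cuts → 5 fragments:
  18–30 → 13 bp
  31–76 → 46 bp
  77–91 → 15 bp
  92–101 → 10 bp
  102–115 then 1–17 → 14 + 17 = 31 bp
Sorted largest to smallest: 46, 31, 15, 13, 10 bp.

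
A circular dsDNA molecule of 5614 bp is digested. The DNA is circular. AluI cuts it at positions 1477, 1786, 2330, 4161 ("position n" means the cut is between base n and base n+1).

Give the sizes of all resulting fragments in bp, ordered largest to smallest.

Circular molecule, 4 cuts → 4 fragments:
  1786 − 1477 = 309 bp
  2330 − 1786 = 544 bp
  4161 − 2330 = 1831 bp
  wrap: 5614 − 4161 + 1477 = 2930 bp
Sorted largest to smallest: 2930, 1831, 544, 309 bp.

2930, 1831, 544, 309 bp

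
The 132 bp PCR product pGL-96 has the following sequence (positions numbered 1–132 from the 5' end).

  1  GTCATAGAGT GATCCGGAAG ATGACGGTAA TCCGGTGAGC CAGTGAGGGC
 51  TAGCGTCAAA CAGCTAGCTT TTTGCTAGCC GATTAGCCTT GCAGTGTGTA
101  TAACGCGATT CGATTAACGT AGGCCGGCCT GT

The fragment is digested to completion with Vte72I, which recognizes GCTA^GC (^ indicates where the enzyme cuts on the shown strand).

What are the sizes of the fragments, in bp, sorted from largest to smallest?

Vte72I sites (GCTAGC) start at positions 49, 63, 74.
Vte72I cuts after base 4 of each site, so after positions 52, 66, 77.
Linear molecule, 3 cuts → 4 fragments:
  1–52 → 52 bp
  53–66 → 14 bp
  67–77 → 11 bp
  78–132 → 55 bp
Sorted largest to smallest: 55, 52, 14, 11 bp.

55, 52, 14, 11 bp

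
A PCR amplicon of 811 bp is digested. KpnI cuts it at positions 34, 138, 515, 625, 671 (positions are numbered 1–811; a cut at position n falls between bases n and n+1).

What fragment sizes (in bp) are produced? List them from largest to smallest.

377, 140, 110, 104, 46, 34 bp

Linear molecule, 5 cuts → 6 fragments:
  34 − 0 = 34 bp
  138 − 34 = 104 bp
  515 − 138 = 377 bp
  625 − 515 = 110 bp
  671 − 625 = 46 bp
  811 − 671 = 140 bp
Sorted largest to smallest: 377, 140, 110, 104, 46, 34 bp.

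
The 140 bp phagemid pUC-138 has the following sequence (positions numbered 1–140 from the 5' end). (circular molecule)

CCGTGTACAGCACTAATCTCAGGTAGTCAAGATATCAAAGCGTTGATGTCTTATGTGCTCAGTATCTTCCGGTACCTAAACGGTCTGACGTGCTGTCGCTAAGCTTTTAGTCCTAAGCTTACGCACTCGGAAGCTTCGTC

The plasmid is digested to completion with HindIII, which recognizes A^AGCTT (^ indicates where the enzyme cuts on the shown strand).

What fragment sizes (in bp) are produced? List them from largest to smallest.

110, 16, 14 bp

HindIII sites (AAGCTT) start at positions 101, 115, 131.
HindIII cuts after the first base of each site, so after positions 101, 115, 131.
Circular molecule, 3 cuts → 3 fragments:
  102–115 → 14 bp
  116–131 → 16 bp
  132–140 then 1–101 → 9 + 101 = 110 bp
Sorted largest to smallest: 110, 16, 14 bp.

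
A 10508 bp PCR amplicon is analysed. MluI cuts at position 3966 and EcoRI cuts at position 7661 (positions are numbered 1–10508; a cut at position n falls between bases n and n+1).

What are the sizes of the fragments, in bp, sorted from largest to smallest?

3966, 3695, 2847 bp

Combined cut positions (sorted): 3966, 7661.
Linear molecule, 2 cuts → 3 fragments:
  3966 − 0 = 3966 bp
  7661 − 3966 = 3695 bp
  10508 − 7661 = 2847 bp
Sorted largest to smallest: 3966, 3695, 2847 bp.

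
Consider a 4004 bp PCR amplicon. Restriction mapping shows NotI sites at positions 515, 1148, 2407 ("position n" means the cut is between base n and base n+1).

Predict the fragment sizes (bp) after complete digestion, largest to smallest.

Linear molecule, 3 cuts → 4 fragments:
  515 − 0 = 515 bp
  1148 − 515 = 633 bp
  2407 − 1148 = 1259 bp
  4004 − 2407 = 1597 bp
Sorted largest to smallest: 1597, 1259, 633, 515 bp.

1597, 1259, 633, 515 bp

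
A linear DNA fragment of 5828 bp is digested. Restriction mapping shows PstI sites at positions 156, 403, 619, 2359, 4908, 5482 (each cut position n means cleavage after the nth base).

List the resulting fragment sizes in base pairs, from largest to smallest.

2549, 1740, 574, 346, 247, 216, 156 bp

Linear molecule, 6 cuts → 7 fragments:
  156 − 0 = 156 bp
  403 − 156 = 247 bp
  619 − 403 = 216 bp
  2359 − 619 = 1740 bp
  4908 − 2359 = 2549 bp
  5482 − 4908 = 574 bp
  5828 − 5482 = 346 bp
Sorted largest to smallest: 2549, 1740, 574, 346, 247, 216, 156 bp.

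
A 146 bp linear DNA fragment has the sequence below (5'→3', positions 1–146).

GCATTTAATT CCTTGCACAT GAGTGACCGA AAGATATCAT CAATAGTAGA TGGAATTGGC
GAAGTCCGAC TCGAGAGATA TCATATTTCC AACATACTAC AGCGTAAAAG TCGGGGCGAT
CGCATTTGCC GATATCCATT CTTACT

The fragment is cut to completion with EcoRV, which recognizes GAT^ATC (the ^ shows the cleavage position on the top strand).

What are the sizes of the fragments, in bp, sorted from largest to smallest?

EcoRV sites (GATATC) start at positions 33, 77, 131.
EcoRV cuts after base 3 of each site, so after positions 35, 79, 133.
Linear molecule, 3 cuts → 4 fragments:
  1–35 → 35 bp
  36–79 → 44 bp
  80–133 → 54 bp
  134–146 → 13 bp
Sorted largest to smallest: 54, 44, 35, 13 bp.

54, 44, 35, 13 bp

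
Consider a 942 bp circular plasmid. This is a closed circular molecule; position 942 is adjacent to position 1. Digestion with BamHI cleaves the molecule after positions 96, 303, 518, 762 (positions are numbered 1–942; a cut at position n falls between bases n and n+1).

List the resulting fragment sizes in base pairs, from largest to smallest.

Circular molecule, 4 cuts → 4 fragments:
  303 − 96 = 207 bp
  518 − 303 = 215 bp
  762 − 518 = 244 bp
  wrap: 942 − 762 + 96 = 276 bp
Sorted largest to smallest: 276, 244, 215, 207 bp.

276, 244, 215, 207 bp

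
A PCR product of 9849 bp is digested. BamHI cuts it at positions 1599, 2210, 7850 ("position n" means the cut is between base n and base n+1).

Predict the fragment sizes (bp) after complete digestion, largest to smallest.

Linear molecule, 3 cuts → 4 fragments:
  1599 − 0 = 1599 bp
  2210 − 1599 = 611 bp
  7850 − 2210 = 5640 bp
  9849 − 7850 = 1999 bp
Sorted largest to smallest: 5640, 1999, 1599, 611 bp.

5640, 1999, 1599, 611 bp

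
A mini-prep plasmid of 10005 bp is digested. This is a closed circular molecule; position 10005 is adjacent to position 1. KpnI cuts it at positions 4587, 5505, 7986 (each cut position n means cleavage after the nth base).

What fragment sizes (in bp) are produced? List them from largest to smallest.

6606, 2481, 918 bp

Circular molecule, 3 cuts → 3 fragments:
  5505 − 4587 = 918 bp
  7986 − 5505 = 2481 bp
  wrap: 10005 − 7986 + 4587 = 6606 bp
Sorted largest to smallest: 6606, 2481, 918 bp.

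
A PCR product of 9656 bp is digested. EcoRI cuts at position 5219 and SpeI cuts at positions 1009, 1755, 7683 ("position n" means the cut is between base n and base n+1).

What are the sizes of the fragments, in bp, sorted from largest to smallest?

3464, 2464, 1973, 1009, 746 bp

Combined cut positions (sorted): 1009, 1755, 5219, 7683.
Linear molecule, 4 cuts → 5 fragments:
  1009 − 0 = 1009 bp
  1755 − 1009 = 746 bp
  5219 − 1755 = 3464 bp
  7683 − 5219 = 2464 bp
  9656 − 7683 = 1973 bp
Sorted largest to smallest: 3464, 2464, 1973, 1009, 746 bp.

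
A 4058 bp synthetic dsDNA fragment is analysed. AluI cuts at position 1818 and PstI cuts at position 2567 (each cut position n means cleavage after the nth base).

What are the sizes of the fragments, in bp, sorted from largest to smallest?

1818, 1491, 749 bp

Combined cut positions (sorted): 1818, 2567.
Linear molecule, 2 cuts → 3 fragments:
  1818 − 0 = 1818 bp
  2567 − 1818 = 749 bp
  4058 − 2567 = 1491 bp
Sorted largest to smallest: 1818, 1491, 749 bp.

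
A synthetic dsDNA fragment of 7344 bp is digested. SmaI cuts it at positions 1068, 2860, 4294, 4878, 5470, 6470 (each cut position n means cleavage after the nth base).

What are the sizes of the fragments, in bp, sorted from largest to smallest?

Linear molecule, 6 cuts → 7 fragments:
  1068 − 0 = 1068 bp
  2860 − 1068 = 1792 bp
  4294 − 2860 = 1434 bp
  4878 − 4294 = 584 bp
  5470 − 4878 = 592 bp
  6470 − 5470 = 1000 bp
  7344 − 6470 = 874 bp
Sorted largest to smallest: 1792, 1434, 1068, 1000, 874, 592, 584 bp.

1792, 1434, 1068, 1000, 874, 592, 584 bp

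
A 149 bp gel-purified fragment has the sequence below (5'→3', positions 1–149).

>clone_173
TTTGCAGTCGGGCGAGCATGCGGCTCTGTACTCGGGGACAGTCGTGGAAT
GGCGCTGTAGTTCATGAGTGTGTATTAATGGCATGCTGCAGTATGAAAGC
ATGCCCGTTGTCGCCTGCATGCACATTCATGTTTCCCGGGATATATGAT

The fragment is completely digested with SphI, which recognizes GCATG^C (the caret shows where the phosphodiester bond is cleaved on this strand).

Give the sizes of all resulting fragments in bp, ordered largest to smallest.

65, 28, 20, 18, 18 bp

SphI sites (GCATGC) start at positions 16, 81, 99, 117.
SphI cuts after base 5 of each site (before the last base), so after positions 20, 85, 103, 121.
Linear molecule, 4 cuts → 5 fragments:
  1–20 → 20 bp
  21–85 → 65 bp
  86–103 → 18 bp
  104–121 → 18 bp
  122–149 → 28 bp
Sorted largest to smallest: 65, 28, 20, 18, 18 bp.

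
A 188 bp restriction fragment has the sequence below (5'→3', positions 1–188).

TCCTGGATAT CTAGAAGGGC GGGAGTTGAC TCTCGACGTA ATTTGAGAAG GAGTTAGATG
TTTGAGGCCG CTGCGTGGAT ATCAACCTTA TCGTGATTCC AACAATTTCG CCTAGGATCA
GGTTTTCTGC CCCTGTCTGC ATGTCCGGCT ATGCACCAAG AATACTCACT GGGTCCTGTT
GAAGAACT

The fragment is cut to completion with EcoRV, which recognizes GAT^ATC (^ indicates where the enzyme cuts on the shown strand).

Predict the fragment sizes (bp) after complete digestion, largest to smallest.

108, 72, 8 bp

EcoRV sites (GATATC) start at positions 6, 78.
EcoRV cuts after base 3 of each site, so after positions 8, 80.
Linear molecule, 2 cuts → 3 fragments:
  1–8 → 8 bp
  9–80 → 72 bp
  81–188 → 108 bp
Sorted largest to smallest: 108, 72, 8 bp.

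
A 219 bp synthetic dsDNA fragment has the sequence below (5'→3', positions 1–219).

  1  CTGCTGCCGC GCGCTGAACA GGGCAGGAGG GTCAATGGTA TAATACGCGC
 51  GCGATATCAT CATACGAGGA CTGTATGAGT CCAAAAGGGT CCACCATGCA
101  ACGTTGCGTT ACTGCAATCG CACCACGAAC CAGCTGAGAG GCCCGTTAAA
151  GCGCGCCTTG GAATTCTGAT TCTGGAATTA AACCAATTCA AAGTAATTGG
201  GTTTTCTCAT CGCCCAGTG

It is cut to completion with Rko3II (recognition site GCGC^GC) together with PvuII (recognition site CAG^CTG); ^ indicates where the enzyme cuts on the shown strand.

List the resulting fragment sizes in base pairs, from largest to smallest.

83, 65, 38, 21, 12 bp

Rko3II sites (GCGCGC) start at positions 9, 47, 151.
Rko3II cuts after base 4 of each site, so after positions 12, 50, 154.
The PvuII site (CAGCTG) starts at position 131.
PvuII cuts after base 3 of each site, so after position 133.
Combined cut positions: 12, 50, 133, 154.
Linear molecule, 4 cuts → 5 fragments:
  1–12 → 12 bp
  13–50 → 38 bp
  51–133 → 83 bp
  134–154 → 21 bp
  155–219 → 65 bp
Sorted largest to smallest: 83, 65, 38, 21, 12 bp.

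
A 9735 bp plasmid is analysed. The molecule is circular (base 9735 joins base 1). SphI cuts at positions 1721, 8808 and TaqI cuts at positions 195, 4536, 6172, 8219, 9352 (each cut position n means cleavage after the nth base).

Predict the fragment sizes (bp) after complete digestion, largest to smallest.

2815, 2047, 1636, 1526, 589, 578, 544 bp

Combined cut positions (sorted): 195, 1721, 4536, 6172, 8219, 8808, 9352.
Circular molecule, 7 cuts → 7 fragments:
  1721 − 195 = 1526 bp
  4536 − 1721 = 2815 bp
  6172 − 4536 = 1636 bp
  8219 − 6172 = 2047 bp
  8808 − 8219 = 589 bp
  9352 − 8808 = 544 bp
  wrap: 9735 − 9352 + 195 = 578 bp
Sorted largest to smallest: 2815, 2047, 1636, 1526, 589, 578, 544 bp.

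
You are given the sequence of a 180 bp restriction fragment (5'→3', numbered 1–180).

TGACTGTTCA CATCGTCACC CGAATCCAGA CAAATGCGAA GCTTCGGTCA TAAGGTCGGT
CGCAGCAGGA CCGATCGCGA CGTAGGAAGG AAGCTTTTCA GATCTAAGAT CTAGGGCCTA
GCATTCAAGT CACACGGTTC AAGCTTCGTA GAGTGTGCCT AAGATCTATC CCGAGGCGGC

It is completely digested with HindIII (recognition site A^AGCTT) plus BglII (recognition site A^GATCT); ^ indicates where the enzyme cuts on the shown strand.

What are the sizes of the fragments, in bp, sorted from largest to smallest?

52, 39, 34, 21, 18, 9, 7 bp

HindIII sites (AAGCTT) start at positions 39, 91, 141.
HindIII cuts after the first base of each site, so after positions 39, 91, 141.
BglII sites (AGATCT) start at positions 100, 107, 162.
BglII cuts after the first base of each site, so after positions 100, 107, 162.
Combined cut positions: 39, 91, 100, 107, 141, 162.
Linear molecule, 6 cuts → 7 fragments:
  1–39 → 39 bp
  40–91 → 52 bp
  92–100 → 9 bp
  101–107 → 7 bp
  108–141 → 34 bp
  142–162 → 21 bp
  163–180 → 18 bp
Sorted largest to smallest: 52, 39, 34, 21, 18, 9, 7 bp.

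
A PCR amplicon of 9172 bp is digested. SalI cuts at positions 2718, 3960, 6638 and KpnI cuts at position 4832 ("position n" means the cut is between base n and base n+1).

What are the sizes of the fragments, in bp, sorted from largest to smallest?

Combined cut positions (sorted): 2718, 3960, 4832, 6638.
Linear molecule, 4 cuts → 5 fragments:
  2718 − 0 = 2718 bp
  3960 − 2718 = 1242 bp
  4832 − 3960 = 872 bp
  6638 − 4832 = 1806 bp
  9172 − 6638 = 2534 bp
Sorted largest to smallest: 2718, 2534, 1806, 1242, 872 bp.

2718, 2534, 1806, 1242, 872 bp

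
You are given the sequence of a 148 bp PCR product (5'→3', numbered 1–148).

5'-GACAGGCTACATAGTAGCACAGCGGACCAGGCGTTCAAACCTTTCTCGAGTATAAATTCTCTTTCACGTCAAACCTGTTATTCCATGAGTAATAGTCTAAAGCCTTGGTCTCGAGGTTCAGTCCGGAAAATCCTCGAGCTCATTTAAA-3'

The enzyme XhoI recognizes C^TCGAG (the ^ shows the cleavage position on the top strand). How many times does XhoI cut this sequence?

3

CTCGAG occurs starting at positions 45, 110, 133.
XhoI cuts at 3 sites.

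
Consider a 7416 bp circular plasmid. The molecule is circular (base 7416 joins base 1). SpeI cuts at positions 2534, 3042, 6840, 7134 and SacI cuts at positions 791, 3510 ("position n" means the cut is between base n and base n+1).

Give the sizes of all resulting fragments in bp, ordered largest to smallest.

Combined cut positions (sorted): 791, 2534, 3042, 3510, 6840, 7134.
Circular molecule, 6 cuts → 6 fragments:
  2534 − 791 = 1743 bp
  3042 − 2534 = 508 bp
  3510 − 3042 = 468 bp
  6840 − 3510 = 3330 bp
  7134 − 6840 = 294 bp
  wrap: 7416 − 7134 + 791 = 1073 bp
Sorted largest to smallest: 3330, 1743, 1073, 508, 468, 294 bp.

3330, 1743, 1073, 508, 468, 294 bp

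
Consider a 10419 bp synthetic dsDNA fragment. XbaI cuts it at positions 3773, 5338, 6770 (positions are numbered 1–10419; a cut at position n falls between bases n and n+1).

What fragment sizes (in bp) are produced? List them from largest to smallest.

3773, 3649, 1565, 1432 bp

Linear molecule, 3 cuts → 4 fragments:
  3773 − 0 = 3773 bp
  5338 − 3773 = 1565 bp
  6770 − 5338 = 1432 bp
  10419 − 6770 = 3649 bp
Sorted largest to smallest: 3773, 3649, 1565, 1432 bp.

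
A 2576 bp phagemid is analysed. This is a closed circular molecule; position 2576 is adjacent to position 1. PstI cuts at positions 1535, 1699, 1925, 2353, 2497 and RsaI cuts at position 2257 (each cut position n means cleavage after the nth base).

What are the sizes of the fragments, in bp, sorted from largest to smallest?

Combined cut positions (sorted): 1535, 1699, 1925, 2257, 2353, 2497.
Circular molecule, 6 cuts → 6 fragments:
  1699 − 1535 = 164 bp
  1925 − 1699 = 226 bp
  2257 − 1925 = 332 bp
  2353 − 2257 = 96 bp
  2497 − 2353 = 144 bp
  wrap: 2576 − 2497 + 1535 = 1614 bp
Sorted largest to smallest: 1614, 332, 226, 164, 144, 96 bp.

1614, 332, 226, 164, 144, 96 bp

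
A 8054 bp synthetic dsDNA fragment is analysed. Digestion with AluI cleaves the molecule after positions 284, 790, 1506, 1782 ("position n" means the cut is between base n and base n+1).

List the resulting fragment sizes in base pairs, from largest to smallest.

Linear molecule, 4 cuts → 5 fragments:
  284 − 0 = 284 bp
  790 − 284 = 506 bp
  1506 − 790 = 716 bp
  1782 − 1506 = 276 bp
  8054 − 1782 = 6272 bp
Sorted largest to smallest: 6272, 716, 506, 284, 276 bp.

6272, 716, 506, 284, 276 bp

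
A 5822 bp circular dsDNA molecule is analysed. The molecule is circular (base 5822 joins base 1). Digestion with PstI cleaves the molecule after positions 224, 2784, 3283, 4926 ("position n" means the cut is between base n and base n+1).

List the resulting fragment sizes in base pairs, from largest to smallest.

2560, 1643, 1120, 499 bp

Circular molecule, 4 cuts → 4 fragments:
  2784 − 224 = 2560 bp
  3283 − 2784 = 499 bp
  4926 − 3283 = 1643 bp
  wrap: 5822 − 4926 + 224 = 1120 bp
Sorted largest to smallest: 2560, 1643, 1120, 499 bp.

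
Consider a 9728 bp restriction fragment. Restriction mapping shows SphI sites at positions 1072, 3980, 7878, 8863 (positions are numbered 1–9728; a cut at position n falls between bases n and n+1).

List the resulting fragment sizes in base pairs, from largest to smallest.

3898, 2908, 1072, 985, 865 bp

Linear molecule, 4 cuts → 5 fragments:
  1072 − 0 = 1072 bp
  3980 − 1072 = 2908 bp
  7878 − 3980 = 3898 bp
  8863 − 7878 = 985 bp
  9728 − 8863 = 865 bp
Sorted largest to smallest: 3898, 2908, 1072, 985, 865 bp.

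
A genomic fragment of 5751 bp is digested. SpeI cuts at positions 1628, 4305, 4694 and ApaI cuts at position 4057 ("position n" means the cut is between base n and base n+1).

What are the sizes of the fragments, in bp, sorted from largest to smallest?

2429, 1628, 1057, 389, 248 bp

Combined cut positions (sorted): 1628, 4057, 4305, 4694.
Linear molecule, 4 cuts → 5 fragments:
  1628 − 0 = 1628 bp
  4057 − 1628 = 2429 bp
  4305 − 4057 = 248 bp
  4694 − 4305 = 389 bp
  5751 − 4694 = 1057 bp
Sorted largest to smallest: 2429, 1628, 1057, 389, 248 bp.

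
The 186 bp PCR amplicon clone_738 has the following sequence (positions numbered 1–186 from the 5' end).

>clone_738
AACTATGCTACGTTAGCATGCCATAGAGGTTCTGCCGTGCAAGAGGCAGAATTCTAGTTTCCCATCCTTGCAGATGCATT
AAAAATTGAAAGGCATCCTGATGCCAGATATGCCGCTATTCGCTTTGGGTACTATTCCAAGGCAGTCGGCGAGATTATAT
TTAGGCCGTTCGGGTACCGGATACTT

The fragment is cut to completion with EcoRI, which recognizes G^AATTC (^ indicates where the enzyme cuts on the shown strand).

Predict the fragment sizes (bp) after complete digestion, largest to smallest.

137, 49 bp

The EcoRI site (GAATTC) starts at position 49.
EcoRI cuts after the first base of each site, so after position 49.
Linear molecule, 1 cut → 2 fragments:
  1–49 → 49 bp
  50–186 → 137 bp
Sorted largest to smallest: 137, 49 bp.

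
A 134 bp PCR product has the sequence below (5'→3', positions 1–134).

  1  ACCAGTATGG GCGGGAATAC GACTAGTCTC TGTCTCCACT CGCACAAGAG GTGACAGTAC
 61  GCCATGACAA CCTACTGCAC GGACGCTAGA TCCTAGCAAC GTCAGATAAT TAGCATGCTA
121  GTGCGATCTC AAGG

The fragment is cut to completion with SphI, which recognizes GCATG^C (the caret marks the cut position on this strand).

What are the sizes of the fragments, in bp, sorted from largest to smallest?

117, 17 bp

The SphI site (GCATGC) starts at position 113.
SphI cuts after base 5 of each site (before the last base), so after position 117.
Linear molecule, 1 cut → 2 fragments:
  1–117 → 117 bp
  118–134 → 17 bp
Sorted largest to smallest: 117, 17 bp.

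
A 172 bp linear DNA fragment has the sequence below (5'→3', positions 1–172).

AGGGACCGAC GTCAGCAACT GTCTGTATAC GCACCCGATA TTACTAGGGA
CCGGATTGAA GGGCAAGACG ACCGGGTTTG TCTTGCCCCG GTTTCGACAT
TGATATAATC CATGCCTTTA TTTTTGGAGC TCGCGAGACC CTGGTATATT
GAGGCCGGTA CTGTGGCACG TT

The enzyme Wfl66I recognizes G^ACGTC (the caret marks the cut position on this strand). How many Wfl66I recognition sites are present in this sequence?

1

GACGTC occurs starting at position 8.
Wfl66I cuts at 1 site.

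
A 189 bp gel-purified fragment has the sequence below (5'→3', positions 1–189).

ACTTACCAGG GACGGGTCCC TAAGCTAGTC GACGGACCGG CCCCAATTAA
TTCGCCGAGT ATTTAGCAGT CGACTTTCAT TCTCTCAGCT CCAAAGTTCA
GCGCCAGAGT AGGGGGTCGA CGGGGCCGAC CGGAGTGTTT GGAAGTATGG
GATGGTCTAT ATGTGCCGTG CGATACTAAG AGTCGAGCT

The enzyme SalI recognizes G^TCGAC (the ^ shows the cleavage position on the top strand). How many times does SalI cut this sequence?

GTCGAC occurs starting at positions 28, 69, 116.
SalI cuts at 3 sites.

3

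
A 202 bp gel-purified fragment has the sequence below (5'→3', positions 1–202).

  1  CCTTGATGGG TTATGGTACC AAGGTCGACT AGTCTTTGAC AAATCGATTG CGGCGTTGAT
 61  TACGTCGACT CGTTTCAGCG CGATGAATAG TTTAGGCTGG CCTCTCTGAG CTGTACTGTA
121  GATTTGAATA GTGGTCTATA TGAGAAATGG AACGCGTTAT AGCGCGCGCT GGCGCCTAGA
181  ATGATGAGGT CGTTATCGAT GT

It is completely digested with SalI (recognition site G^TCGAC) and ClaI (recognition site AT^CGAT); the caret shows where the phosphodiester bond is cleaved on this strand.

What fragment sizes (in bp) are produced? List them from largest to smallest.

SalI sites (GTCGAC) start at positions 24, 64.
SalI cuts after the first base of each site, so after positions 24, 64.
ClaI sites (ATCGAT) start at positions 43, 195.
ClaI cuts after base 2 of each site, so after positions 44, 196.
Combined cut positions: 24, 44, 64, 196.
Linear molecule, 4 cuts → 5 fragments:
  1–24 → 24 bp
  25–44 → 20 bp
  45–64 → 20 bp
  65–196 → 132 bp
  197–202 → 6 bp
Sorted largest to smallest: 132, 24, 20, 20, 6 bp.

132, 24, 20, 20, 6 bp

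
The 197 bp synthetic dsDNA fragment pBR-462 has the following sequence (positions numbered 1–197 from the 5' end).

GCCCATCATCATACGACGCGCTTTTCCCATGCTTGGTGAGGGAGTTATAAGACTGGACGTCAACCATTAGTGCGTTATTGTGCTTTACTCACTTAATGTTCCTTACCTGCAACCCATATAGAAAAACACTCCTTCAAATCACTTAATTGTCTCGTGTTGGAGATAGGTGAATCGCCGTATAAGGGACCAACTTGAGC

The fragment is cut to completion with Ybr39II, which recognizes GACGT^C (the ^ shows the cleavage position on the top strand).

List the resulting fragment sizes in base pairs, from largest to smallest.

137, 60 bp

The Ybr39II site (GACGTC) starts at position 56.
Ybr39II cuts after base 5 of each site (before the last base), so after position 60.
Linear molecule, 1 cut → 2 fragments:
  1–60 → 60 bp
  61–197 → 137 bp
Sorted largest to smallest: 137, 60 bp.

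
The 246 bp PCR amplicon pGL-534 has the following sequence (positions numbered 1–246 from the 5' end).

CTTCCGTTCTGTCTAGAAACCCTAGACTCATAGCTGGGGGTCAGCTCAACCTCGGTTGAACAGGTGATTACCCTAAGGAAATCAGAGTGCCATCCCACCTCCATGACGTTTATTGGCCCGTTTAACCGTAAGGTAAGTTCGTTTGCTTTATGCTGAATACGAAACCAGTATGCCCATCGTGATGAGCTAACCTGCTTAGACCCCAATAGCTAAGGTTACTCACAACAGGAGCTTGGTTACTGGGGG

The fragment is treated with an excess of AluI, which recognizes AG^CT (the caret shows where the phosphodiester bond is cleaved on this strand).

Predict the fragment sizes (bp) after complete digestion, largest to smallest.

142, 33, 23, 22, 15, 11 bp

AluI sites (AGCT) start at positions 32, 43, 185, 208, 230.
AluI cuts after base 2 of each site, so after positions 33, 44, 186, 209, 231.
Linear molecule, 5 cuts → 6 fragments:
  1–33 → 33 bp
  34–44 → 11 bp
  45–186 → 142 bp
  187–209 → 23 bp
  210–231 → 22 bp
  232–246 → 15 bp
Sorted largest to smallest: 142, 33, 23, 22, 15, 11 bp.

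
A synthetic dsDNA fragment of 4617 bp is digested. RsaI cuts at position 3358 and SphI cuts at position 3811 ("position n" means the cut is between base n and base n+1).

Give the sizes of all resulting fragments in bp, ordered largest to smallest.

3358, 806, 453 bp

Combined cut positions (sorted): 3358, 3811.
Linear molecule, 2 cuts → 3 fragments:
  3358 − 0 = 3358 bp
  3811 − 3358 = 453 bp
  4617 − 3811 = 806 bp
Sorted largest to smallest: 3358, 806, 453 bp.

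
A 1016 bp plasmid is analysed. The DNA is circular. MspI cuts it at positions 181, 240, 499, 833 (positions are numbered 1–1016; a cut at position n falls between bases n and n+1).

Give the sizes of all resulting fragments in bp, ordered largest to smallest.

Circular molecule, 4 cuts → 4 fragments:
  240 − 181 = 59 bp
  499 − 240 = 259 bp
  833 − 499 = 334 bp
  wrap: 1016 − 833 + 181 = 364 bp
Sorted largest to smallest: 364, 334, 259, 59 bp.

364, 334, 259, 59 bp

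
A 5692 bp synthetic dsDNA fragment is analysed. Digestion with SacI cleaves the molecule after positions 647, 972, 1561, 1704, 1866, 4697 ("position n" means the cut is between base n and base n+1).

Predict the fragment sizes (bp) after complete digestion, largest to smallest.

Linear molecule, 6 cuts → 7 fragments:
  647 − 0 = 647 bp
  972 − 647 = 325 bp
  1561 − 972 = 589 bp
  1704 − 1561 = 143 bp
  1866 − 1704 = 162 bp
  4697 − 1866 = 2831 bp
  5692 − 4697 = 995 bp
Sorted largest to smallest: 2831, 995, 647, 589, 325, 162, 143 bp.

2831, 995, 647, 589, 325, 162, 143 bp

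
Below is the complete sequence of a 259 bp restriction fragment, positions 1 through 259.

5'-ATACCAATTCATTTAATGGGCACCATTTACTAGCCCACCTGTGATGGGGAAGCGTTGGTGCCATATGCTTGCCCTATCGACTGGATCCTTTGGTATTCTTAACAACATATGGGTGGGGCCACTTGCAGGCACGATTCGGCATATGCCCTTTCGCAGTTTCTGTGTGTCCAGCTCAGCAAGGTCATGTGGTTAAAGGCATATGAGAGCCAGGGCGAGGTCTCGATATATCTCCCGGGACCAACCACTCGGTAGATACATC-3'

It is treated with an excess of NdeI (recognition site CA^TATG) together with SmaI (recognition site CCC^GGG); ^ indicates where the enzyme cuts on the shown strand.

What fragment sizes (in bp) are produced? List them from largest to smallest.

NdeI sites (CATATG) start at positions 62, 106, 140, 197.
NdeI cuts after base 2 of each site, so after positions 63, 107, 141, 198.
The SmaI site (CCCGGG) starts at position 231.
SmaI cuts after base 3 of each site, so after position 233.
Combined cut positions: 63, 107, 141, 198, 233.
Linear molecule, 5 cuts → 6 fragments:
  1–63 → 63 bp
  64–107 → 44 bp
  108–141 → 34 bp
  142–198 → 57 bp
  199–233 → 35 bp
  234–259 → 26 bp
Sorted largest to smallest: 63, 57, 44, 35, 34, 26 bp.

63, 57, 44, 35, 34, 26 bp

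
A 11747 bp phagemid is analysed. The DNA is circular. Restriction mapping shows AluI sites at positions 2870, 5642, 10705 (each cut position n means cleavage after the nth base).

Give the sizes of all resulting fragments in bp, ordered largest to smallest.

5063, 3912, 2772 bp

Circular molecule, 3 cuts → 3 fragments:
  5642 − 2870 = 2772 bp
  10705 − 5642 = 5063 bp
  wrap: 11747 − 10705 + 2870 = 3912 bp
Sorted largest to smallest: 5063, 3912, 2772 bp.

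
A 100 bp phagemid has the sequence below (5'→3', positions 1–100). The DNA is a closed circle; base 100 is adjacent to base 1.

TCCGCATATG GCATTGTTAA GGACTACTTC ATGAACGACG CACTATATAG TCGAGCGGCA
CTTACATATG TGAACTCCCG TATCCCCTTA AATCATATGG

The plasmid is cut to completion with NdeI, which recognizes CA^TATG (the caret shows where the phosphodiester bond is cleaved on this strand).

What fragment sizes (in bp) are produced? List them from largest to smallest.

NdeI sites (CATATG) start at positions 5, 65, 94.
NdeI cuts after base 2 of each site, so after positions 6, 66, 95.
Circular molecule, 3 cuts → 3 fragments:
  7–66 → 60 bp
  67–95 → 29 bp
  96–100 then 1–6 → 5 + 6 = 11 bp
Sorted largest to smallest: 60, 29, 11 bp.

60, 29, 11 bp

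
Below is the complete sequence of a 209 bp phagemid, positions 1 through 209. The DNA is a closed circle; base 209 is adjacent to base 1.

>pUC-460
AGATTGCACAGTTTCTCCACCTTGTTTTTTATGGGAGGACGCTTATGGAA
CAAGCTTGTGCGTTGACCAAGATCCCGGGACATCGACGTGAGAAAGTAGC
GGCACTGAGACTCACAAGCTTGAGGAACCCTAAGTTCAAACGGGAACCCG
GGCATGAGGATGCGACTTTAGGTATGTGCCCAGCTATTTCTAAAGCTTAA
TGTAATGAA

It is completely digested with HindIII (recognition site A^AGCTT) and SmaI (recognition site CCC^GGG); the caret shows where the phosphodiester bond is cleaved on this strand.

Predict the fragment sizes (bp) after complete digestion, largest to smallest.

HindIII sites (AAGCTT) start at positions 52, 116, 193.
HindIII cuts after the first base of each site, so after positions 52, 116, 193.
SmaI sites (CCCGGG) start at positions 74, 147.
SmaI cuts after base 3 of each site, so after positions 76, 149.
Combined cut positions: 52, 76, 116, 149, 193.
Circular molecule, 5 cuts → 5 fragments:
  53–76 → 24 bp
  77–116 → 40 bp
  117–149 → 33 bp
  150–193 → 44 bp
  194–209 then 1–52 → 16 + 52 = 68 bp
Sorted largest to smallest: 68, 44, 40, 33, 24 bp.

68, 44, 40, 33, 24 bp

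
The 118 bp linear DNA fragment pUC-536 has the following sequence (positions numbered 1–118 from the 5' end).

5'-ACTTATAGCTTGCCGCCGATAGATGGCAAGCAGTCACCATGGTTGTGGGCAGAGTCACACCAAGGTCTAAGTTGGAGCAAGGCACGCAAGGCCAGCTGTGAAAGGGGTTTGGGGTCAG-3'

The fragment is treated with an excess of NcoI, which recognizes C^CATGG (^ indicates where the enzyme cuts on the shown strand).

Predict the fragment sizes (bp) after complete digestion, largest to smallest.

The NcoI site (CCATGG) starts at position 37.
NcoI cuts after the first base of each site, so after position 37.
Linear molecule, 1 cut → 2 fragments:
  1–37 → 37 bp
  38–118 → 81 bp
Sorted largest to smallest: 81, 37 bp.

81, 37 bp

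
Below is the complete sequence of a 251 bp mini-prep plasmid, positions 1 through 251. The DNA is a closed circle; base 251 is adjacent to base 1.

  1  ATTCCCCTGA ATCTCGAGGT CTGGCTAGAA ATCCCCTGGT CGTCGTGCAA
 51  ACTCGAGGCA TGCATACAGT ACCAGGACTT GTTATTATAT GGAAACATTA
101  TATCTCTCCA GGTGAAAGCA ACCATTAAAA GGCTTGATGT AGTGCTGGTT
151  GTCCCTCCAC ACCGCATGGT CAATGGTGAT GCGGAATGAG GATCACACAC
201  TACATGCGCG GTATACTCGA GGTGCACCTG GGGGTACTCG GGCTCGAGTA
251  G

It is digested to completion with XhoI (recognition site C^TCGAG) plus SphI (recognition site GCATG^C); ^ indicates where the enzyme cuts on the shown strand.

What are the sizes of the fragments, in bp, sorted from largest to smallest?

XhoI sites (CTCGAG) start at positions 13, 52, 216, 243.
XhoI cuts after the first base of each site, so after positions 13, 52, 216, 243.
The SphI site (GCATGC) starts at position 58.
SphI cuts after base 5 of each site (before the last base), so after position 62.
Combined cut positions: 13, 52, 62, 216, 243.
Circular molecule, 5 cuts → 5 fragments:
  14–52 → 39 bp
  53–62 → 10 bp
  63–216 → 154 bp
  217–243 → 27 bp
  244–251 then 1–13 → 8 + 13 = 21 bp
Sorted largest to smallest: 154, 39, 27, 21, 10 bp.

154, 39, 27, 21, 10 bp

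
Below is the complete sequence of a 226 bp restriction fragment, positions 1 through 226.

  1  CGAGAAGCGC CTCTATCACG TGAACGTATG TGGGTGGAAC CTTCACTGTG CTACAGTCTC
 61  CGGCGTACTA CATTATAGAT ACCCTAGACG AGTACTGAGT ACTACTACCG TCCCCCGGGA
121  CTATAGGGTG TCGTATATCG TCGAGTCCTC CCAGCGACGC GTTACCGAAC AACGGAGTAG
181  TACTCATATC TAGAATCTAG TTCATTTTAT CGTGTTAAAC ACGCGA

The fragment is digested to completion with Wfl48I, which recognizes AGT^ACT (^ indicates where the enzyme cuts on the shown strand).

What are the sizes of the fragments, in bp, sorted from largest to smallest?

Wfl48I sites (AGTACT) start at positions 91, 98, 179.
Wfl48I cuts after base 3 of each site, so after positions 93, 100, 181.
Linear molecule, 3 cuts → 4 fragments:
  1–93 → 93 bp
  94–100 → 7 bp
  101–181 → 81 bp
  182–226 → 45 bp
Sorted largest to smallest: 93, 81, 45, 7 bp.

93, 81, 45, 7 bp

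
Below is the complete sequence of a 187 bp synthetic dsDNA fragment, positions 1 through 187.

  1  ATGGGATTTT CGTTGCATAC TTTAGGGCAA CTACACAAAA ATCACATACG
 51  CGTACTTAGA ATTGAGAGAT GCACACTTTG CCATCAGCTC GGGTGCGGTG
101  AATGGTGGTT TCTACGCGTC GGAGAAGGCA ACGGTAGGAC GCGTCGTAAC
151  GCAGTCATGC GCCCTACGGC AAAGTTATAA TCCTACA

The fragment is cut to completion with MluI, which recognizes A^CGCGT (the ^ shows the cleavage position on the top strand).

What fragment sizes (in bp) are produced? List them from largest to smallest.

66, 48, 48, 25 bp

MluI sites (ACGCGT) start at positions 48, 114, 139.
MluI cuts after the first base of each site, so after positions 48, 114, 139.
Linear molecule, 3 cuts → 4 fragments:
  1–48 → 48 bp
  49–114 → 66 bp
  115–139 → 25 bp
  140–187 → 48 bp
Sorted largest to smallest: 66, 48, 48, 25 bp.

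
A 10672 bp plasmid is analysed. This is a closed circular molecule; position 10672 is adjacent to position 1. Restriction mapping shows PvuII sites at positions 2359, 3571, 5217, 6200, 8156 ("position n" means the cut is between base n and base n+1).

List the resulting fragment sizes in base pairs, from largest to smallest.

4875, 1956, 1646, 1212, 983 bp

Circular molecule, 5 cuts → 5 fragments:
  3571 − 2359 = 1212 bp
  5217 − 3571 = 1646 bp
  6200 − 5217 = 983 bp
  8156 − 6200 = 1956 bp
  wrap: 10672 − 8156 + 2359 = 4875 bp
Sorted largest to smallest: 4875, 1956, 1646, 1212, 983 bp.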